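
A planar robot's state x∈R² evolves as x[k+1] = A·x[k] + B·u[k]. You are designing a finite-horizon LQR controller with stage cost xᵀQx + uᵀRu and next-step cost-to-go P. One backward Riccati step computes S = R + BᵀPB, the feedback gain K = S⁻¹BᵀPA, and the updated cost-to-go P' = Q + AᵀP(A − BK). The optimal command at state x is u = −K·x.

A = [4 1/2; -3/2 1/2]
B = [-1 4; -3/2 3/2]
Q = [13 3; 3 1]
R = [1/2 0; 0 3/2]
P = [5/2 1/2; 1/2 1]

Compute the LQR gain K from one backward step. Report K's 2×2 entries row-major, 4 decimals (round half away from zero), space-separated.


1.3344 -0.2079 1.1879 0.0764

BᵀP = [-3.2500 -2.0000; 10.7500 3.5000]
S = R + BᵀPB = [1/2 0; 0 3/2] + [6.2500 -16.0000; -16.0000 48.2500] = [6.7500 -16.0000; -16.0000 49.7500]
BᵀPA = [-10.0000 -2.6250; 37.7500 7.1250]
K = S⁻¹·BᵀPA = [1.3344 -0.2079; 1.1879 0.0764]
A−BK = [0.5826 -0.0133; -1.2803 0.0736]
AᵀP(A−BK) = [4.7490 -0.0863; -0.0863 0.0352]
P' = Q + AᵀP(A−BK) = [17.7490 2.9137; 2.9137 1.0352]
tr(P') = 18.7843


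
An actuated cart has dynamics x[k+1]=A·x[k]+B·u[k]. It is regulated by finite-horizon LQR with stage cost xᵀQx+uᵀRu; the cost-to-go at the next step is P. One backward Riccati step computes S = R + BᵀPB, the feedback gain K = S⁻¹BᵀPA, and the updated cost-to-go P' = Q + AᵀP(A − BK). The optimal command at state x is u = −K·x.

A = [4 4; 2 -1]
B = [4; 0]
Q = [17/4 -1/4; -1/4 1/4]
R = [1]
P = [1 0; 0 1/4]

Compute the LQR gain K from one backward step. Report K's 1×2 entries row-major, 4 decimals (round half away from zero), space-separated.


0.9412 0.9412

BᵀP = [4.0000 0.0000]
S = R + BᵀPB = [1] + [16.0000] = [17.0000]
BᵀPA = [16.0000 16.0000]
K = S⁻¹·BᵀPA = [0.9412 0.9412]
A−BK = [0.2353 0.2353; 2.0000 -1.0000]
AᵀP(A−BK) = [1.9412 0.4412; 0.4412 1.1912]
P' = Q + AᵀP(A−BK) = [6.1912 0.1912; 0.1912 1.4412]
tr(P') = 7.6324


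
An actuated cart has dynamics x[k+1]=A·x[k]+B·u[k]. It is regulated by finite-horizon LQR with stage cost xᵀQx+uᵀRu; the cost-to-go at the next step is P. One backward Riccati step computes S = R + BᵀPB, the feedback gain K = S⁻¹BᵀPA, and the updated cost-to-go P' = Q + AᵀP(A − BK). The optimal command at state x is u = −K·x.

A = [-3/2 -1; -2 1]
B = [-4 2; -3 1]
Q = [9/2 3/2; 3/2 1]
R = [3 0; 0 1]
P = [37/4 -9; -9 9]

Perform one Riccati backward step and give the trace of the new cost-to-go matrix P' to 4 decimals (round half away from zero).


BᵀP = [-10.0000 9.0000; 9.5000 -9.0000]
S = R + BᵀPB = [3 0; 0 1] + [13.0000 -11.0000; -11.0000 10.0000] = [16.0000 -11.0000; -11.0000 11.0000]
BᵀPA = [-3.0000 19.0000; 3.7500 -18.5000]
K = S⁻¹·BᵀPA = [0.1500 0.1000; 0.4909 -1.5818]
A−BK = [-1.8818 2.5636; -2.0409 2.8818]
AᵀP(A−BK) = [1.4216 -2.3932; -2.3932 5.0864]
P' = Q + AᵀP(A−BK) = [5.9216 -0.8932; -0.8932 6.0864]
tr(P') = 12.0080

12.0080


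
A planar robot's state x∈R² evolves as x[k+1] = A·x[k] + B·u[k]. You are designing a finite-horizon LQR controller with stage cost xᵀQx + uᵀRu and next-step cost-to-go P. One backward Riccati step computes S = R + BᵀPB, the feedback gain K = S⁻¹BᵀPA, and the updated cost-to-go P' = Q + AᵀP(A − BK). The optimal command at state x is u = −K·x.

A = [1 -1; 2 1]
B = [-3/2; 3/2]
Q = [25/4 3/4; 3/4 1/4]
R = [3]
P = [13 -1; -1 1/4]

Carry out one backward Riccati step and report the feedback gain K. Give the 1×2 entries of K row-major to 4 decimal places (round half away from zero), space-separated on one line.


-0.4623 0.6131

BᵀP = [-21.0000 1.8750]
S = R + BᵀPB = [3] + [34.3125] = [37.3125]
BᵀPA = [-17.2500 22.8750]
K = S⁻¹·BᵀPA = [-0.4623 0.6131]
A−BK = [0.3065 -0.0804; 2.6935 0.0804]
AᵀP(A−BK) = [2.0251 -0.9246; -0.9246 1.2261]
P' = Q + AᵀP(A−BK) = [8.2751 -0.1746; -0.1746 1.4761]
tr(P') = 9.7513


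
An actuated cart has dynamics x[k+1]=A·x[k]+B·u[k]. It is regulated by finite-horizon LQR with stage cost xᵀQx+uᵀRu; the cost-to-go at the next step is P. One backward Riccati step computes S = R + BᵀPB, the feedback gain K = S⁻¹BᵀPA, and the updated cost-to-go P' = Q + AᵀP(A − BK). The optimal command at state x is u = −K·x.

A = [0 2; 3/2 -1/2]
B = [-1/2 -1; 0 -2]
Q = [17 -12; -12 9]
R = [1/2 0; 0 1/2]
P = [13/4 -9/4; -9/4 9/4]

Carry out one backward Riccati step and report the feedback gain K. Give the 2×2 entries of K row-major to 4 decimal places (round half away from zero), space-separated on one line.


BᵀP = [-1.6250 1.1250; 1.2500 -2.2500]
S = R + BᵀPB = [1/2 0; 0 1/2] + [0.8125 -0.6250; -0.6250 3.2500] = [1.3125 -0.6250; -0.6250 3.7500]
BᵀPA = [1.6875 -3.8125; -3.3750 3.6250]
K = S⁻¹·BᵀPA = [0.9310 -2.6552; -0.7448 0.5241]
A−BK = [-0.2793 1.1966; 0.0103 0.5483]
AᵀP(A−BK) = [0.9776 -2.1879; -2.1879 6.0397]
P' = Q + AᵀP(A−BK) = [17.9776 -14.1879; -14.1879 15.0397]
tr(P') = 33.0172

0.9310 -2.6552 -0.7448 0.5241


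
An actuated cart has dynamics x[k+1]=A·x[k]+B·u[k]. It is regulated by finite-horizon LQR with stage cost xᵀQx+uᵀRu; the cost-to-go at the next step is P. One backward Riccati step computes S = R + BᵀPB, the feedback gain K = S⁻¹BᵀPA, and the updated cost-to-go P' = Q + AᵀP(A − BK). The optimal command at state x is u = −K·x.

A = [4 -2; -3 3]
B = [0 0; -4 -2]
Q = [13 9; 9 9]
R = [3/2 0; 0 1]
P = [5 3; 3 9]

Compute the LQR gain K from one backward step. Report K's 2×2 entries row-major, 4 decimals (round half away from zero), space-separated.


0.3008 -0.4211 0.2256 -0.3158

BᵀP = [-12.0000 -36.0000; -6.0000 -18.0000]
S = R + BᵀPB = [3/2 0; 0 1] + [144.0000 72.0000; 72.0000 36.0000] = [145.5000 72.0000; 72.0000 37.0000]
BᵀPA = [60.0000 -84.0000; 30.0000 -42.0000]
K = S⁻¹·BᵀPA = [0.3008 -0.4211; 0.2256 -0.3158]
A−BK = [4.0000 -2.0000; -1.3459 0.6842]
AᵀP(A−BK) = [64.1880 -32.2632; -32.2632 16.3684]
P' = Q + AᵀP(A−BK) = [77.1880 -23.2632; -23.2632 25.3684]
tr(P') = 102.5564


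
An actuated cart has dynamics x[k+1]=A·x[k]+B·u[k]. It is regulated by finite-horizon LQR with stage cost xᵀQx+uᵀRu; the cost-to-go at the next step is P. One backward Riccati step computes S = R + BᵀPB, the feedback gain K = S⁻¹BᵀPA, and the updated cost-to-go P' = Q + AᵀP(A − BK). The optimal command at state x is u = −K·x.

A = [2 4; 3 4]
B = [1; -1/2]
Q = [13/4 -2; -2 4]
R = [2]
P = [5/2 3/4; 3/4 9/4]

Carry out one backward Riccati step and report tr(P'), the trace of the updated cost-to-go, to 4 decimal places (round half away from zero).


BᵀP = [2.1250 -0.3750]
S = R + BᵀPB = [2] + [2.3125] = [4.3125]
BᵀPA = [3.1250 7.0000]
K = S⁻¹·BᵀPA = [0.7246 1.6232]
A−BK = [1.2754 2.3768; 3.3623 4.8116]
AᵀP(A−BK) = [36.9855 56.9275; 56.9275 88.6377]
P' = Q + AᵀP(A−BK) = [40.2355 54.9275; 54.9275 92.6377]
tr(P') = 132.8732

132.8732


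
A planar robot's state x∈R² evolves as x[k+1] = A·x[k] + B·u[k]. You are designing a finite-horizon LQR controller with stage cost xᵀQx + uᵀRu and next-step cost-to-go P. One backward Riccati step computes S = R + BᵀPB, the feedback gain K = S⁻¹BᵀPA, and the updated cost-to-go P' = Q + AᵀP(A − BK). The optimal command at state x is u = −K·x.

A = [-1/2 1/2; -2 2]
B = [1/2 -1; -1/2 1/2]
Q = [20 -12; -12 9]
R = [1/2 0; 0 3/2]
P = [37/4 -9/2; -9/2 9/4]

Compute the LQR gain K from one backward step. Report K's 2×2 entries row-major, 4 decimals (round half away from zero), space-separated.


0.3382 -0.3382 -0.1647 0.1647

BᵀP = [6.8750 -3.3750; -11.5000 5.6250]
S = R + BᵀPB = [1/2 0; 0 3/2] + [5.1250 -8.5625; -8.5625 14.3125] = [5.6250 -8.5625; -8.5625 15.8125]
BᵀPA = [3.3125 -3.3125; -5.5000 5.5000]
K = S⁻¹·BᵀPA = [0.3382 -0.3382; -0.1647 0.1647]
A−BK = [-0.8338 0.8338; -1.7486 1.7486]
AᵀP(A−BK) = [0.2864 -0.2864; -0.2864 0.2864]
P' = Q + AᵀP(A−BK) = [20.2864 -12.2864; -12.2864 9.2864]
tr(P') = 29.5729


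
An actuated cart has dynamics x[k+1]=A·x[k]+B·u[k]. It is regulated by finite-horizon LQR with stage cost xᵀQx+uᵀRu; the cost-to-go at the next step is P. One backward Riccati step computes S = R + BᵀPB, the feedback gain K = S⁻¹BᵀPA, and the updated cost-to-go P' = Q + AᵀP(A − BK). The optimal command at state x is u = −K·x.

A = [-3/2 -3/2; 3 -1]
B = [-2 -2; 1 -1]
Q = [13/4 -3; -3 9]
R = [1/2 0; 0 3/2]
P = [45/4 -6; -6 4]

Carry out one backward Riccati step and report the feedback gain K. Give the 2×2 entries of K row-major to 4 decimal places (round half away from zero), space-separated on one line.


1.5225 0.0829 -0.5159 0.5037

BᵀP = [-28.5000 16.0000; -16.5000 8.0000]
S = R + BᵀPB = [1/2 0; 0 3/2] + [73.0000 41.0000; 41.0000 25.0000] = [73.5000 41.0000; 41.0000 26.5000]
BᵀPA = [90.7500 26.7500; 48.7500 16.7500]
K = S⁻¹·BᵀPA = [1.5225 0.0829; -0.5159 0.5037]
A−BK = [0.5131 -0.3266; 0.9616 -0.5792]
AᵀP(A−BK) = [2.2980 -0.7723; -0.7723 0.6560]
P' = Q + AᵀP(A−BK) = [5.5480 -3.7723; -3.7723 9.6560]
tr(P') = 15.2040


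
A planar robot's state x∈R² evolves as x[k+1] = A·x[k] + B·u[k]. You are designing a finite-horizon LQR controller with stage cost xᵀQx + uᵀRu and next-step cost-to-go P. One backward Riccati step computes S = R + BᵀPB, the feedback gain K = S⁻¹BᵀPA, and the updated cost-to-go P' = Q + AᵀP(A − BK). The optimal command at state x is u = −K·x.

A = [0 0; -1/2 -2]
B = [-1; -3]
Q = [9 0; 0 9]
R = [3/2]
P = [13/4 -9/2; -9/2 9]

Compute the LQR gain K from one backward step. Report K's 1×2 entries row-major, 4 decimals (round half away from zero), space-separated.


0.1915 0.7660

BᵀP = [10.2500 -22.5000]
S = R + BᵀPB = [3/2] + [57.2500] = [58.7500]
BᵀPA = [11.2500 45.0000]
K = S⁻¹·BᵀPA = [0.1915 0.7660]
A−BK = [0.1915 0.7660; 0.0745 0.2979]
AᵀP(A−BK) = [0.0957 0.3830; 0.3830 1.5319]
P' = Q + AᵀP(A−BK) = [9.0957 0.3830; 0.3830 10.5319]
tr(P') = 19.6277


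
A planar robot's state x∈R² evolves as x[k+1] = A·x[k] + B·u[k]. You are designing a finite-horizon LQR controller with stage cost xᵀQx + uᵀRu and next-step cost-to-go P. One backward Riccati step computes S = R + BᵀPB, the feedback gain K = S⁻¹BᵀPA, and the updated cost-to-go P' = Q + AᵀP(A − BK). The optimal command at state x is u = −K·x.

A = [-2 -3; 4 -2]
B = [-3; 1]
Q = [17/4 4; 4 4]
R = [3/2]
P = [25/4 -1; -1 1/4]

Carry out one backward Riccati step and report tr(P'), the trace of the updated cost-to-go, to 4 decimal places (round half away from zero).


11.9561

BᵀP = [-19.7500 3.2500]
S = R + BᵀPB = [3/2] + [62.5000] = [64.0000]
BᵀPA = [52.5000 52.7500]
K = S⁻¹·BᵀPA = [0.8203 0.8242]
A−BK = [0.4609 -0.5273; 3.1797 -2.8242]
AᵀP(A−BK) = [1.9336 0.2285; 0.2285 1.7725]
P' = Q + AᵀP(A−BK) = [6.1836 4.2285; 4.2285 5.7725]
tr(P') = 11.9561


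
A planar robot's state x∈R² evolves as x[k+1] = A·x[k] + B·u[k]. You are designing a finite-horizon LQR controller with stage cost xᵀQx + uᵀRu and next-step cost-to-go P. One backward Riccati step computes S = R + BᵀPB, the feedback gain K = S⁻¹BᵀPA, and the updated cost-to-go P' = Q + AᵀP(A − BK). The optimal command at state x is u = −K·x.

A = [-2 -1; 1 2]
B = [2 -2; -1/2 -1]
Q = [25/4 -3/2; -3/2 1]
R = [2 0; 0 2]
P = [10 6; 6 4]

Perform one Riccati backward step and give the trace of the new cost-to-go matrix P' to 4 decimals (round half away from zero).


BᵀP = [17.0000 10.0000; -26.0000 -16.0000]
S = R + BᵀPB = [2 0; 0 2] + [29.0000 -44.0000; -44.0000 68.0000] = [31.0000 -44.0000; -44.0000 70.0000]
BᵀPA = [-24.0000 3.0000; 36.0000 -6.0000]
K = S⁻¹·BᵀPA = [-0.4103 -0.2308; 0.2564 -0.2308]
A−BK = [-0.6667 -1.0000; 1.0513 1.6538]
AᵀP(A−BK) = [0.9231 0.7692; 0.7692 1.3077]
P' = Q + AᵀP(A−BK) = [7.1731 -0.7308; -0.7308 2.3077]
tr(P') = 9.4808

9.4808


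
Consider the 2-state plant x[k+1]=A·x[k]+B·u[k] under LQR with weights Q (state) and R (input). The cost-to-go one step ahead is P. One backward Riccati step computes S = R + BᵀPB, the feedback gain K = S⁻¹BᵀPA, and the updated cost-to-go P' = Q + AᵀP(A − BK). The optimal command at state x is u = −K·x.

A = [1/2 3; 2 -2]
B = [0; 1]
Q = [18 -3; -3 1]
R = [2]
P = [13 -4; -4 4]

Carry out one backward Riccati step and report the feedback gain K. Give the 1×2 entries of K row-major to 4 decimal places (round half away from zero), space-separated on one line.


BᵀP = [-4.0000 4.0000]
S = R + BᵀPB = [2] + [4.0000] = [6.0000]
BᵀPA = [6.0000 -20.0000]
K = S⁻¹·BᵀPA = [1.0000 -3.3333]
A−BK = [0.5000 3.0000; 1.0000 1.3333]
AᵀP(A−BK) = [5.2500 3.5000; 3.5000 114.3333]
P' = Q + AᵀP(A−BK) = [23.2500 0.5000; 0.5000 115.3333]
tr(P') = 138.5833

1.0000 -3.3333


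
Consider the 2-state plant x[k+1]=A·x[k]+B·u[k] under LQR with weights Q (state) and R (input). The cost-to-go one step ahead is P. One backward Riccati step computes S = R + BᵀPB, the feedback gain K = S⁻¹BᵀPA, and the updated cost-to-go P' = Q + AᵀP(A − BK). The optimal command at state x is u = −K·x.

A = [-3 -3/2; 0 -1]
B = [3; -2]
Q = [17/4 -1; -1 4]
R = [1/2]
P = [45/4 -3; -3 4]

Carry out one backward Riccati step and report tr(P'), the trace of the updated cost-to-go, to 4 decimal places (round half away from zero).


25.5039

BᵀP = [39.7500 -17.0000]
S = R + BᵀPB = [1/2] + [153.2500] = [153.7500]
BᵀPA = [-119.2500 -42.6250]
K = S⁻¹·BᵀPA = [-0.7756 -0.2772]
A−BK = [-0.6732 -0.6683; -1.5512 -1.5545]
AᵀP(A−BK) = [8.7585 8.5646; 8.5646 8.4953]
P' = Q + AᵀP(A−BK) = [13.0085 7.5646; 7.5646 12.4953]
tr(P') = 25.5039


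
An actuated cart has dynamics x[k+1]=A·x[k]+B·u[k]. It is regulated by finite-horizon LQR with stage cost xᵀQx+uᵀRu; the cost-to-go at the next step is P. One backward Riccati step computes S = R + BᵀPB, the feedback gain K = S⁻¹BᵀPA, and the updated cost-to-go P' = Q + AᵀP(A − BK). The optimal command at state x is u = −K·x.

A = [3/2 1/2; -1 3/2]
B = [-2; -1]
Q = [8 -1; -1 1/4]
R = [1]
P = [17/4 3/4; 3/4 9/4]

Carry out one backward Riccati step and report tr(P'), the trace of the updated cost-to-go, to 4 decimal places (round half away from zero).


BᵀP = [-9.2500 -3.7500]
S = R + BᵀPB = [1] + [22.2500] = [23.2500]
BᵀPA = [-10.1250 -10.2500]
K = S⁻¹·BᵀPA = [-0.4355 -0.4409]
A−BK = [0.6290 -0.3817; -1.4355 1.0591]
AᵀP(A−BK) = [5.1532 -3.3387; -3.3387 2.7312]
P' = Q + AᵀP(A−BK) = [13.1532 -4.3387; -4.3387 2.9812]
tr(P') = 16.1344

16.1344


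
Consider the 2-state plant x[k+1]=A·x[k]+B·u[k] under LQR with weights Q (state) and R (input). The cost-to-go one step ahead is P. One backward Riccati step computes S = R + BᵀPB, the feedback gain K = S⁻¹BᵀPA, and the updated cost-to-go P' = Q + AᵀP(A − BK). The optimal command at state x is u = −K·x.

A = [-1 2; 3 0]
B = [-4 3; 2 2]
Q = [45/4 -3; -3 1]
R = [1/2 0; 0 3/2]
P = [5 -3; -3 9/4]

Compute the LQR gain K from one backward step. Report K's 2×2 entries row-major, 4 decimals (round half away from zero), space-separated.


0.7006 -0.3109 0.4629 0.2057

BᵀP = [-26.0000 16.5000; 9.0000 -4.5000]
S = R + BᵀPB = [1/2 0; 0 3/2] + [137.0000 -45.0000; -45.0000 18.0000] = [137.5000 -45.0000; -45.0000 19.5000]
BᵀPA = [75.5000 -52.0000; -22.5000 18.0000]
K = S⁻¹·BᵀPA = [0.7006 -0.3109; 0.4629 0.2057]
A−BK = [0.4137 0.1394; 0.6731 0.2103]
AᵀP(A−BK) = [0.7711 0.0983; 0.0983 0.1326]
P' = Q + AᵀP(A−BK) = [12.0211 -2.9017; -2.9017 1.1326]
tr(P') = 13.1537


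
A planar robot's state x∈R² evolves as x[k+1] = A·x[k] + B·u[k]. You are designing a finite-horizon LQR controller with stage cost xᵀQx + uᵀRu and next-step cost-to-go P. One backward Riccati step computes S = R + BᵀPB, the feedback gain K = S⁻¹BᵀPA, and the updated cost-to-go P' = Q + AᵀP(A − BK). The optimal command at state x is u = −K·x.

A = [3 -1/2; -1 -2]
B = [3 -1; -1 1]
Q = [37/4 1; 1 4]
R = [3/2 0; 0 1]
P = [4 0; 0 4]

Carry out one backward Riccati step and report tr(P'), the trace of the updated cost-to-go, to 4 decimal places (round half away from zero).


21.8245

BᵀP = [12.0000 -4.0000; -4.0000 4.0000]
S = R + BᵀPB = [3/2 0; 0 1] + [40.0000 -16.0000; -16.0000 8.0000] = [41.5000 -16.0000; -16.0000 9.0000]
BᵀPA = [40.0000 2.0000; -16.0000 -6.0000]
K = S⁻¹·BᵀPA = [0.8851 -0.6638; -0.2043 -1.8468]
A−BK = [0.1404 -0.3553; 0.0894 -0.8170]
AᵀP(A−BK) = [1.3277 -0.9957; -0.9957 7.2468]
P' = Q + AᵀP(A−BK) = [10.5777 0.0043; 0.0043 11.2468]
tr(P') = 21.8245


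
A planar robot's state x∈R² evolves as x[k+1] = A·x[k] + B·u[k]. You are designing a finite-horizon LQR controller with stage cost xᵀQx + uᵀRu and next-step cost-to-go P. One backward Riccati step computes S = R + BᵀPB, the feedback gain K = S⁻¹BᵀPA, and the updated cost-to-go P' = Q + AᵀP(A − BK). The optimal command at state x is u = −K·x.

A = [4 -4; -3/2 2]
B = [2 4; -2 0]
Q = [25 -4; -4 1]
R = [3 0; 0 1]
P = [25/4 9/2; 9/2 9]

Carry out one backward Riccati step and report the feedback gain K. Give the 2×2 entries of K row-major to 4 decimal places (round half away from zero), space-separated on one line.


BᵀP = [3.5000 -9.0000; 25.0000 18.0000]
S = R + BᵀPB = [3 0; 0 1] + [25.0000 14.0000; 14.0000 100.0000] = [28.0000 14.0000; 14.0000 101.0000]
BᵀPA = [27.5000 -32.0000; 73.0000 -64.0000]
K = S⁻¹·BᵀPA = [0.6670 -0.8875; 0.6303 -0.5106]
A−BK = [0.1448 -0.1824; -0.1660 0.2249]
AᵀP(A−BK) = [1.8947 -2.3161; -2.3161 2.9179]
P' = Q + AᵀP(A−BK) = [26.8947 -6.3161; -6.3161 3.9179]
tr(P') = 30.8126

0.6670 -0.8875 0.6303 -0.5106


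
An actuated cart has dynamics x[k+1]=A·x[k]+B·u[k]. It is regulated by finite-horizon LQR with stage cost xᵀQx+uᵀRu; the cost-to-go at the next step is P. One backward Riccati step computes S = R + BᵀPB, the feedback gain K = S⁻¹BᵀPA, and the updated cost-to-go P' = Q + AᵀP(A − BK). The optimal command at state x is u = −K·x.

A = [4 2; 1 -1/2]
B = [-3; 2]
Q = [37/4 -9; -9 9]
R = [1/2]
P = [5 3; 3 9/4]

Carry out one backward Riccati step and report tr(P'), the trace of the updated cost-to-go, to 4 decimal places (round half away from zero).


BᵀP = [-9.0000 -4.5000]
S = R + BᵀPB = [1/2] + [18.0000] = [18.5000]
BᵀPA = [-40.5000 -15.7500]
K = S⁻¹·BᵀPA = [-2.1892 -0.8514]
A−BK = [-2.5676 -0.5541; 5.3784 1.2027]
AᵀP(A−BK) = [17.5878 4.3953; 4.3953 1.1537]
P' = Q + AᵀP(A−BK) = [26.8378 -4.6047; -4.6047 10.1537]
tr(P') = 36.9916

36.9916


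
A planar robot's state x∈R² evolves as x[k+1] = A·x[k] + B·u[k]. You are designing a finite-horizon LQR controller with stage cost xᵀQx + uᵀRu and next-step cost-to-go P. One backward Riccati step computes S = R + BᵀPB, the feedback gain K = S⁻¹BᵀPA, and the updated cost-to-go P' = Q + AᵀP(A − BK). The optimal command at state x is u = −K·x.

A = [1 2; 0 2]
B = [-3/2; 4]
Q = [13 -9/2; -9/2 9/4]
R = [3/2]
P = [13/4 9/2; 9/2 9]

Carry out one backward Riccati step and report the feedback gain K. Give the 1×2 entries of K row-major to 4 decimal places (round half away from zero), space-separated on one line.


0.1328 0.8577

BᵀP = [13.1250 29.2500]
S = R + BᵀPB = [3/2] + [97.3125] = [98.8125]
BᵀPA = [13.1250 84.7500]
K = S⁻¹·BᵀPA = [0.1328 0.8577]
A−BK = [1.1992 3.2865; -0.5313 -1.4307]
AᵀP(A−BK) = [1.5066 4.2429; 4.2429 12.3112]
P' = Q + AᵀP(A−BK) = [14.5066 -0.2571; -0.2571 14.5612]
tr(P') = 29.0678


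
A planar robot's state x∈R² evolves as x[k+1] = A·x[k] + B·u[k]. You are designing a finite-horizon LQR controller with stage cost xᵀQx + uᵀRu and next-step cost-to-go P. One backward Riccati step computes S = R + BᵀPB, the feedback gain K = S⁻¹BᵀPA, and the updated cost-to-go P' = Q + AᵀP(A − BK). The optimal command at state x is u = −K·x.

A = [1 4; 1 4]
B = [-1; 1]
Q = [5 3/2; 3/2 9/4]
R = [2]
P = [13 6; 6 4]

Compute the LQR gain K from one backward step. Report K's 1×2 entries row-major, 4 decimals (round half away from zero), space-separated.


BᵀP = [-7.0000 -2.0000]
S = R + BᵀPB = [2] + [5.0000] = [7.0000]
BᵀPA = [-9.0000 -36.0000]
K = S⁻¹·BᵀPA = [-1.2857 -5.1429]
A−BK = [-0.2857 -1.1429; 2.2857 9.1429]
AᵀP(A−BK) = [17.4286 69.7143; 69.7143 278.8571]
P' = Q + AᵀP(A−BK) = [22.4286 71.2143; 71.2143 281.1071]
tr(P') = 303.5357

-1.2857 -5.1429


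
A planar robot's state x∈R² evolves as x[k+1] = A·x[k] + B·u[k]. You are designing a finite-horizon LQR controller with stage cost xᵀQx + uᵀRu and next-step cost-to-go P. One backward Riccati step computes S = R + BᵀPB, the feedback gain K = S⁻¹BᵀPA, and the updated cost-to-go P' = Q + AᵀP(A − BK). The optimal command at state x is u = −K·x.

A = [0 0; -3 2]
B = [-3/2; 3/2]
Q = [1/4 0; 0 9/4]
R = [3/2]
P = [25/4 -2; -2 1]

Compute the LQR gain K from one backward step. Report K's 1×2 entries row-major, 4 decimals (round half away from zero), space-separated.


-0.5035 0.3357

BᵀP = [-12.3750 4.5000]
S = R + BᵀPB = [3/2] + [25.3125] = [26.8125]
BᵀPA = [-13.5000 9.0000]
K = S⁻¹·BᵀPA = [-0.5035 0.3357]
A−BK = [-0.7552 0.5035; -2.2448 1.4965]
AᵀP(A−BK) = [2.2028 -1.4685; -1.4685 0.9790]
P' = Q + AᵀP(A−BK) = [2.4528 -1.4685; -1.4685 3.2290]
tr(P') = 5.6818


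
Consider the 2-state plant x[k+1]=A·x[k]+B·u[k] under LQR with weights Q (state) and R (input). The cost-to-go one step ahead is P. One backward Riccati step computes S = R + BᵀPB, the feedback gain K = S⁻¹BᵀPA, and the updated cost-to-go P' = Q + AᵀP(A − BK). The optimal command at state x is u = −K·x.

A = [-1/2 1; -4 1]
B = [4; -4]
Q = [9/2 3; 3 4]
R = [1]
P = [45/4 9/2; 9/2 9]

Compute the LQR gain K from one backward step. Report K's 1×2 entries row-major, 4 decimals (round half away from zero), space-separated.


BᵀP = [27.0000 -18.0000]
S = R + BᵀPB = [1] + [180.0000] = [181.0000]
BᵀPA = [58.5000 9.0000]
K = S⁻¹·BᵀPA = [0.3232 0.0497]
A−BK = [-1.7928 0.8011; -2.7072 1.1989]
AᵀP(A−BK) = [145.9050 -64.7838; -64.7838 28.8025]
P' = Q + AᵀP(A−BK) = [150.4050 -61.7838; -61.7838 32.8025]
tr(P') = 183.2075

0.3232 0.0497


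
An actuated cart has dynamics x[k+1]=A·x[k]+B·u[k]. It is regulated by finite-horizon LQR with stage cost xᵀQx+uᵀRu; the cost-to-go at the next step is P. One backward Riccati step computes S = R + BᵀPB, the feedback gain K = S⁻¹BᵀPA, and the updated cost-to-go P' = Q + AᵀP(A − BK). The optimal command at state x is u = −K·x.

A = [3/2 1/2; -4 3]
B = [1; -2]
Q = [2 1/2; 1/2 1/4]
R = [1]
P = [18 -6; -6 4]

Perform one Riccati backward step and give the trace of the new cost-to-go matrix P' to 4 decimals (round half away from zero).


BᵀP = [30.0000 -14.0000]
S = R + BᵀPB = [1] + [58.0000] = [59.0000]
BᵀPA = [101.0000 -27.0000]
K = S⁻¹·BᵀPA = [1.7119 -0.4576]
A−BK = [-0.2119 0.9576; -0.5763 2.0847]
AᵀP(A−BK) = [3.6017 -3.2797; -3.2797 10.1441]
P' = Q + AᵀP(A−BK) = [5.6017 -2.7797; -2.7797 10.3941]
tr(P') = 15.9958

15.9958


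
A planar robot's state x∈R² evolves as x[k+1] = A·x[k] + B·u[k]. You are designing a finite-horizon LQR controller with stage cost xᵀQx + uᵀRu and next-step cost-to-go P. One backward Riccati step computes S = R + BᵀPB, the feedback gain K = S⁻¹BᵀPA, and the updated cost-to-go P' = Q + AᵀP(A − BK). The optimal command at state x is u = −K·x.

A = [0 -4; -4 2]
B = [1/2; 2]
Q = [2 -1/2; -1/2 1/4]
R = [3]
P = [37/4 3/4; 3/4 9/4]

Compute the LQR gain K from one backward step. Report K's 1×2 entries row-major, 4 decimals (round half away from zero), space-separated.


BᵀP = [6.1250 4.8750]
S = R + BᵀPB = [3] + [12.8125] = [15.8125]
BᵀPA = [-19.5000 -14.7500]
K = S⁻¹·BᵀPA = [-1.2332 -0.9328]
A−BK = [0.6166 -3.5336; -1.5336 3.8656]
AᵀP(A−BK) = [11.9526 -24.1897; -24.1897 131.2411]
P' = Q + AᵀP(A−BK) = [13.9526 -24.6897; -24.6897 131.4911]
tr(P') = 145.4437

-1.2332 -0.9328


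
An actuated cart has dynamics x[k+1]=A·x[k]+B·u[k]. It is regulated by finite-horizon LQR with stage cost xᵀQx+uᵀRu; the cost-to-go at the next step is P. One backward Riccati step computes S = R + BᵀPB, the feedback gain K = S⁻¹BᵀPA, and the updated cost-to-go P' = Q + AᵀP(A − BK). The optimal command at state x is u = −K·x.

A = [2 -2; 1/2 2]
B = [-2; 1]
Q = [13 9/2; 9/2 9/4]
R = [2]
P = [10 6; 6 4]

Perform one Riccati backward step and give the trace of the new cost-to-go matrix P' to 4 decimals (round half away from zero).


BᵀP = [-14.0000 -8.0000]
S = R + BᵀPB = [2] + [20.0000] = [22.0000]
BᵀPA = [-32.0000 12.0000]
K = S⁻¹·BᵀPA = [-1.4545 0.5455]
A−BK = [-0.9091 -0.9091; 1.9545 1.4545]
AᵀP(A−BK) = [6.4545 -0.5455; -0.5455 1.4545]
P' = Q + AᵀP(A−BK) = [19.4545 3.9545; 3.9545 3.7045]
tr(P') = 23.1591

23.1591


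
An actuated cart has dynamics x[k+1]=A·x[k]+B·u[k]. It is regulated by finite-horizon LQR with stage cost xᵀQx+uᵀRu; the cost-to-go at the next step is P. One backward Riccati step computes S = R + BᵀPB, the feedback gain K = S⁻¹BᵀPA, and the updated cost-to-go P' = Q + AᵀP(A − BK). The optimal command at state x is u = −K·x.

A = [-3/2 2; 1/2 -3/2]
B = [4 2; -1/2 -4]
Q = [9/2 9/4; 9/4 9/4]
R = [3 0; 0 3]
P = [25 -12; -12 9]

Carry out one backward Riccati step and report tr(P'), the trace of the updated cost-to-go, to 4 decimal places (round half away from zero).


BᵀP = [106.0000 -52.5000; 98.0000 -60.0000]
S = R + BᵀPB = [3 0; 0 3] + [450.2500 422.0000; 422.0000 436.0000] = [453.2500 422.0000; 422.0000 439.0000]
BᵀPA = [-185.2500 290.7500; -177.0000 286.0000]
K = S⁻¹·BᵀPA = [-0.3174 0.3325; -0.0981 0.3318]
A−BK = [-0.0343 0.0062; -0.0511 -0.0064]
AᵀP(A−BK) = [0.3419 -0.4155; -0.4155 0.6644]
P' = Q + AᵀP(A−BK) = [4.8419 1.8345; 1.8345 2.9144]
tr(P') = 7.7563

7.7563


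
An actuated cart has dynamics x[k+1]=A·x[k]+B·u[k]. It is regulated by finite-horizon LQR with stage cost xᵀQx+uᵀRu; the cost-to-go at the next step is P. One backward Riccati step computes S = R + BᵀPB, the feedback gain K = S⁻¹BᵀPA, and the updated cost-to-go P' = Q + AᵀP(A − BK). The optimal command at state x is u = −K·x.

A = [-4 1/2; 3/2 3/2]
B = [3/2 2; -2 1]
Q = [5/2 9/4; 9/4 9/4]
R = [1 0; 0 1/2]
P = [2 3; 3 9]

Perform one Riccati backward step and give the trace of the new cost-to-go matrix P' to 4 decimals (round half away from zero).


BᵀP = [-3.0000 -13.5000; 7.0000 15.0000]
S = R + BᵀPB = [1 0; 0 1/2] + [22.5000 -19.5000; -19.5000 29.0000] = [23.5000 -19.5000; -19.5000 29.5000]
BᵀPA = [-8.2500 -21.7500; -5.5000 26.0000]
K = S⁻¹·BᵀPA = [-1.1202 -0.4301; -0.9269 0.5970]
A−BK = [-0.4659 -0.0489; 0.1865 0.0427]
AᵀP(A−BK) = [1.9102 0.2353; 0.2353 0.3719]
P' = Q + AᵀP(A−BK) = [4.4102 2.4853; 2.4853 2.6219]
tr(P') = 7.0321

7.0321


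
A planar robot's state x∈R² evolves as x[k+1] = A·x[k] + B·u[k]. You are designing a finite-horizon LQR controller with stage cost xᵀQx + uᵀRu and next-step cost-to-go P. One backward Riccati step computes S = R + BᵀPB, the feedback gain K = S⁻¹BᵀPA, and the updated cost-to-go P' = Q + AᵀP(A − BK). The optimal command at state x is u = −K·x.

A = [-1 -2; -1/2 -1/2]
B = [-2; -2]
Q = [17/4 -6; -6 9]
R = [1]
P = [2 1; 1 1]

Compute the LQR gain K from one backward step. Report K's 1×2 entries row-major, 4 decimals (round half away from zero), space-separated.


BᵀP = [-6.0000 -4.0000]
S = R + BᵀPB = [1] + [20.0000] = [21.0000]
BᵀPA = [8.0000 14.0000]
K = S⁻¹·BᵀPA = [0.3810 0.6667]
A−BK = [-0.2381 -0.6667; 0.2619 0.8333]
AᵀP(A−BK) = [0.2024 0.4167; 0.4167 0.9167]
P' = Q + AᵀP(A−BK) = [4.4524 -5.5833; -5.5833 9.9167]
tr(P') = 14.3690

0.3810 0.6667


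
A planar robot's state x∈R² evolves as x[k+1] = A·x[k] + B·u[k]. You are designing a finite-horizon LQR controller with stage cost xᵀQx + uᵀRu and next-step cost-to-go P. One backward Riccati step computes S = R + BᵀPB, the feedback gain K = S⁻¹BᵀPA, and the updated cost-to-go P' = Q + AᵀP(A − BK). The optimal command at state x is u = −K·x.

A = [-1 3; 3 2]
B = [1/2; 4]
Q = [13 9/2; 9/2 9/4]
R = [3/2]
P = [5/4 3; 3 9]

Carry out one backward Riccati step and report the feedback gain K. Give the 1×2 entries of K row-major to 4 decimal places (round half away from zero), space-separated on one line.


BᵀP = [12.6250 37.5000]
S = R + BᵀPB = [3/2] + [156.3125] = [157.8125]
BᵀPA = [99.8750 112.8750]
K = S⁻¹·BᵀPA = [0.6329 0.7152]
A−BK = [-1.3164 2.6424; 0.4685 -0.8610]
AᵀP(A−BK) = [1.0420 -0.1853; -0.1853 2.5164]
P' = Q + AᵀP(A−BK) = [14.0420 4.3147; 4.3147 4.7664]
tr(P') = 18.8084

0.6329 0.7152


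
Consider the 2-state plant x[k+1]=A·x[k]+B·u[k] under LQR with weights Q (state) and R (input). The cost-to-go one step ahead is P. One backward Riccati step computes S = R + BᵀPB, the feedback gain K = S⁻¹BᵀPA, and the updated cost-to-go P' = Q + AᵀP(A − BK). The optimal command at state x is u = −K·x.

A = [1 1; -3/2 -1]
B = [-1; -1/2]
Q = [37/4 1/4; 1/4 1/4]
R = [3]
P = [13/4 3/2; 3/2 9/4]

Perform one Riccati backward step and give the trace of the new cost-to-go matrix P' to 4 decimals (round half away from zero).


BᵀP = [-4.0000 -2.6250]
S = R + BᵀPB = [3] + [5.3125] = [8.3125]
BᵀPA = [-0.0625 -1.3750]
K = S⁻¹·BᵀPA = [-0.0075 -0.1654]
A−BK = [0.9925 0.8346; -1.5038 -1.0827]
AᵀP(A−BK) = [3.8120 2.8647; 2.8647 2.2726]
P' = Q + AᵀP(A−BK) = [13.0620 3.1147; 3.1147 2.5226]
tr(P') = 15.5846

15.5846


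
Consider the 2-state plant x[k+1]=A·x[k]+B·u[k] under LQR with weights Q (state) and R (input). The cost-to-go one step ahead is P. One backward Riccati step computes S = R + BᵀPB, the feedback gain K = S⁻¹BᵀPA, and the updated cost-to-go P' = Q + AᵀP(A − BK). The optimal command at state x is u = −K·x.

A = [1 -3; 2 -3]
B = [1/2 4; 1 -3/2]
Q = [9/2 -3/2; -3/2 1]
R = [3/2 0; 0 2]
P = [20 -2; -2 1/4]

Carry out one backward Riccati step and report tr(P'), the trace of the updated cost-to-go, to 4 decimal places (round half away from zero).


BᵀP = [8.0000 -0.7500; 83.0000 -8.3750]
S = R + BᵀPB = [3/2 0; 0 2] + [3.2500 33.1250; 33.1250 344.5625] = [4.7500 33.1250; 33.1250 346.5625]
BᵀPA = [6.5000 -21.7500; 66.2500 -223.8750]
K = S⁻¹·BᵀPA = [0.1059 -0.2220; 0.1810 -0.6248]
A−BK = [0.2229 -0.3899; 2.1657 -3.7151]
AᵀP(A−BK) = [0.3177 -0.6661; -0.6661 1.5515]
P' = Q + AᵀP(A−BK) = [4.8177 -2.1661; -2.1661 2.5515]
tr(P') = 7.3692

7.3692


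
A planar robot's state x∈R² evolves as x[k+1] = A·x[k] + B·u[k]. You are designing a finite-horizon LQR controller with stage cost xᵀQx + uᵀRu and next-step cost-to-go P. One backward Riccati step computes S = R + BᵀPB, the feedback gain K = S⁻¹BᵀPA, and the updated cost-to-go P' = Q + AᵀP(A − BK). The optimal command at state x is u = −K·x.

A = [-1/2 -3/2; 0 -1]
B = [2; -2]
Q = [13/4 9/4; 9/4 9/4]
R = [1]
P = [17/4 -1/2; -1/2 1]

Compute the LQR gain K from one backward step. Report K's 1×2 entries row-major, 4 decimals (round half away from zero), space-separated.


-0.1827 -0.4327

BᵀP = [9.5000 -3.0000]
S = R + BᵀPB = [1] + [25.0000] = [26.0000]
BᵀPA = [-4.7500 -11.2500]
K = S⁻¹·BᵀPA = [-0.1827 -0.4327]
A−BK = [-0.1346 -0.6346; -0.3654 -1.8654]
AᵀP(A−BK) = [0.1947 0.8822; 0.8822 4.1947]
P' = Q + AᵀP(A−BK) = [3.4447 3.1322; 3.1322 6.4447]
tr(P') = 9.8894


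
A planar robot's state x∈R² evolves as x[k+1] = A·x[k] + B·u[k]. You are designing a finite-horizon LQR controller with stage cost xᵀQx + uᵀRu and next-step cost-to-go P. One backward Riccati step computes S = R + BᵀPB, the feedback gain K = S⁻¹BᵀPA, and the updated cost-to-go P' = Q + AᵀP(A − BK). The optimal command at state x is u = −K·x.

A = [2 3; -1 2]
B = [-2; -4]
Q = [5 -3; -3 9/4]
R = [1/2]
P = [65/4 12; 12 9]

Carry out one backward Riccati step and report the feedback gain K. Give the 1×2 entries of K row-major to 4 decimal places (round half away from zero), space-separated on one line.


-0.2516 -0.9004

BᵀP = [-80.5000 -60.0000]
S = R + BᵀPB = [1/2] + [401.0000] = [401.5000]
BᵀPA = [-101.0000 -361.5000]
K = S⁻¹·BᵀPA = [-0.2516 -0.9004]
A−BK = [1.4969 1.1993; -2.0062 -1.6015]
AᵀP(A−BK) = [0.5928 0.5623; 0.5623 0.7649]
P' = Q + AᵀP(A−BK) = [5.5928 -2.4377; -2.4377 3.0149]
tr(P') = 8.6077


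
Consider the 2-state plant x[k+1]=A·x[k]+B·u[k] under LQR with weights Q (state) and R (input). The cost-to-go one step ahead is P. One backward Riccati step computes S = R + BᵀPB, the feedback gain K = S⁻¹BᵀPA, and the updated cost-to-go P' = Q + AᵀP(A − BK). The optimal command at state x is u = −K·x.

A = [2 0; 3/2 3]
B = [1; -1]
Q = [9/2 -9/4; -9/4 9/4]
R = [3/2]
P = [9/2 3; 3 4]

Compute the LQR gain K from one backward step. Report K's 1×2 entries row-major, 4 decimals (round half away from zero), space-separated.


0.3750 -0.7500

BᵀP = [1.5000 -1.0000]
S = R + BᵀPB = [3/2] + [2.5000] = [4.0000]
BᵀPA = [1.5000 -3.0000]
K = S⁻¹·BᵀPA = [0.3750 -0.7500]
A−BK = [1.6250 0.7500; 1.8750 2.2500]
AᵀP(A−BK) = [44.4375 37.1250; 37.1250 33.7500]
P' = Q + AᵀP(A−BK) = [48.9375 34.8750; 34.8750 36.0000]
tr(P') = 84.9375


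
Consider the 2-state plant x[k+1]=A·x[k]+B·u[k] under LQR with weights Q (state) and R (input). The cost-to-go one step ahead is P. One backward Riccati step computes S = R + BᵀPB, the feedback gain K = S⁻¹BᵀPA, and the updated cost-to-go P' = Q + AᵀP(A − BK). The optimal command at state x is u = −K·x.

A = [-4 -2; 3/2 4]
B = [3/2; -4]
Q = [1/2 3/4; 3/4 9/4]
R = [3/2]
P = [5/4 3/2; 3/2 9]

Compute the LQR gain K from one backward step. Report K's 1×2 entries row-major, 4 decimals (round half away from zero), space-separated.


BᵀP = [-4.1250 -33.7500]
S = R + BᵀPB = [3/2] + [128.8125] = [130.3125]
BᵀPA = [-34.1250 -126.7500]
K = S⁻¹·BᵀPA = [-0.2619 -0.9727]
A−BK = [-3.6072 -0.5410; 0.4525 0.1094]
AᵀP(A−BK) = [13.3137 2.3079; 2.3079 1.7151]
P' = Q + AᵀP(A−BK) = [13.8137 3.0579; 3.0579 3.9651]
tr(P') = 17.7788

-0.2619 -0.9727


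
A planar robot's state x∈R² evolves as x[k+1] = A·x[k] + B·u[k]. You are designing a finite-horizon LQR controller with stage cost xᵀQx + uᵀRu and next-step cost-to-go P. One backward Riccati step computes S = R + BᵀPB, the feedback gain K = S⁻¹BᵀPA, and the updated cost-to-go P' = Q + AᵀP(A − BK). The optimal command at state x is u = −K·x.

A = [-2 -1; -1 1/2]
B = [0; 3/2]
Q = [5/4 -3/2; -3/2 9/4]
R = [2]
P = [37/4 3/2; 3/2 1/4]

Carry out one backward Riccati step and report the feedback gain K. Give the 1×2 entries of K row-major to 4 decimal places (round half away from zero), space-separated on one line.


-1.9024 -0.8049

BᵀP = [2.2500 0.3750]
S = R + BᵀPB = [2] + [0.5625] = [2.5625]
BᵀPA = [-4.8750 -2.0625]
K = S⁻¹·BᵀPA = [-1.9024 -0.8049]
A−BK = [-2.0000 -1.0000; 1.8537 1.7073]
AᵀP(A−BK) = [33.9756 14.4512; 14.4512 6.1524]
P' = Q + AᵀP(A−BK) = [35.2256 12.9512; 12.9512 8.4024]
tr(P') = 43.6280


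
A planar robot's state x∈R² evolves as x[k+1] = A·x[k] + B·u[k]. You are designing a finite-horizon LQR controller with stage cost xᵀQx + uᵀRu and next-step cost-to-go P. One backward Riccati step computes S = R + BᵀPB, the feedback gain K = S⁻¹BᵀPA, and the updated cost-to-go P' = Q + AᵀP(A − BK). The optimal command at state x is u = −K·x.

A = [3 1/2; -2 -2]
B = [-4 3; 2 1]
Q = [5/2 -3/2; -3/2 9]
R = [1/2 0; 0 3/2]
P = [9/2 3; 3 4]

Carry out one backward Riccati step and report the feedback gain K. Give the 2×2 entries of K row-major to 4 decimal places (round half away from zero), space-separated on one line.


-0.8589 -0.5867 -0.1696 -0.6440

BᵀP = [-12.0000 -4.0000; 16.5000 13.0000]
S = R + BᵀPB = [1/2 0; 0 3/2] + [40.0000 -40.0000; -40.0000 62.5000] = [40.5000 -40.0000; -40.0000 64.0000]
BᵀPA = [-28.0000 2.0000; 23.5000 -17.7500]
K = S⁻¹·BᵀPA = [-0.8589 -0.5867; -0.1696 -0.6440]
A−BK = [0.0733 0.0853; -0.1127 -0.1826]
AᵀP(A−BK) = [0.4374 0.4572; 0.4572 0.8669]
P' = Q + AᵀP(A−BK) = [2.9374 -1.0428; -1.0428 9.8669]
tr(P') = 12.8043


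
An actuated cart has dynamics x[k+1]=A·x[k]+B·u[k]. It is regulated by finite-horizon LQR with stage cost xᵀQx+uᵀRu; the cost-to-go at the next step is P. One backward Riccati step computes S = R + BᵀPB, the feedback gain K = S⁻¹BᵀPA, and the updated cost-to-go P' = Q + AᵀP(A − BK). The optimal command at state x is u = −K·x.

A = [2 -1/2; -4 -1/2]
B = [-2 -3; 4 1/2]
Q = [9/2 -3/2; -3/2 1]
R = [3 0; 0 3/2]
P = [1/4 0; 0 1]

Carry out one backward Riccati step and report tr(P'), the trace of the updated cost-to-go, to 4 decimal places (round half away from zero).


BᵀP = [-0.5000 4.0000; -0.7500 0.5000]
S = R + BᵀPB = [3 0; 0 3/2] + [17.0000 3.5000; 3.5000 2.5000] = [20.0000 3.5000; 3.5000 4.0000]
BᵀPA = [-17.0000 -1.7500; -3.5000 0.1250]
K = S⁻¹·BᵀPA = [-0.8229 -0.1098; -0.1550 0.1273]
A−BK = [-0.1107 -0.3376; -0.6310 -0.1245]
AᵀP(A−BK) = [2.4686 0.3293; 0.3293 0.1045]
P' = Q + AᵀP(A−BK) = [6.9686 -1.1707; -1.1707 1.1045]
tr(P') = 8.0731

8.0731


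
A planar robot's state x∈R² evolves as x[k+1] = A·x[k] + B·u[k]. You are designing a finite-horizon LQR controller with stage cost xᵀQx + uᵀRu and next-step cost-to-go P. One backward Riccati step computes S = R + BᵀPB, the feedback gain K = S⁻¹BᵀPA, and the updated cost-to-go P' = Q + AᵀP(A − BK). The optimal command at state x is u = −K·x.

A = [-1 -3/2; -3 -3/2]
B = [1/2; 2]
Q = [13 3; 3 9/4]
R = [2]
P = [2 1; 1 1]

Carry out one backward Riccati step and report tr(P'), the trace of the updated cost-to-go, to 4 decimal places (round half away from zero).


BᵀP = [3.0000 2.5000]
S = R + BᵀPB = [2] + [6.5000] = [8.5000]
BᵀPA = [-10.5000 -8.2500]
K = S⁻¹·BᵀPA = [-1.2353 -0.9706]
A−BK = [-0.3824 -1.0147; -0.5294 0.4412]
AᵀP(A−BK) = [4.0294 3.3088; 3.3088 3.2426]
P' = Q + AᵀP(A−BK) = [17.0294 6.3088; 6.3088 5.4926]
tr(P') = 22.5221

22.5221


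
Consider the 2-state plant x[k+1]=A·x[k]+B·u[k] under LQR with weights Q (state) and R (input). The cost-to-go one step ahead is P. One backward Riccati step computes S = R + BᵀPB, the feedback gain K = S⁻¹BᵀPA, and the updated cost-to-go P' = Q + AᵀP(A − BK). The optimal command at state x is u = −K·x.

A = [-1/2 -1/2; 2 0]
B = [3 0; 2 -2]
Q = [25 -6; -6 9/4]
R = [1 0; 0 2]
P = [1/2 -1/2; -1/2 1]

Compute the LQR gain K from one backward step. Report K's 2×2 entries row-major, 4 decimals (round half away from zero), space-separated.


0.0000 -0.1000 -0.7500 -0.1000

BᵀP = [0.5000 0.5000; 1.0000 -2.0000]
S = R + BᵀPB = [1 0; 0 2] + [2.5000 -1.0000; -1.0000 4.0000] = [3.5000 -1.0000; -1.0000 6.0000]
BᵀPA = [0.7500 -0.2500; -4.5000 -0.5000]
K = S⁻¹·BᵀPA = [0.0000 -0.1000; -0.7500 -0.1000]
A−BK = [-0.5000 -0.2000; 0.5000 0.0000]
AᵀP(A−BK) = [1.7500 0.2500; 0.2500 0.0500]
P' = Q + AᵀP(A−BK) = [26.7500 -5.7500; -5.7500 2.3000]
tr(P') = 29.0500


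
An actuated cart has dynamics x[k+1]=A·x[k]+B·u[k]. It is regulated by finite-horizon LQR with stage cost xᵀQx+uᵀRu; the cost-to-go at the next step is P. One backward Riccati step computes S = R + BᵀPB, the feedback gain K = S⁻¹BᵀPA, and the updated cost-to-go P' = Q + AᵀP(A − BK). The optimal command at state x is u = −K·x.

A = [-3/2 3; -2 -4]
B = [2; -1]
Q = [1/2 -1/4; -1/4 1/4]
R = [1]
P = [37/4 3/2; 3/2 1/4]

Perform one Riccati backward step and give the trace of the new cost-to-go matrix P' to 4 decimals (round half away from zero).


BᵀP = [17.0000 2.7500]
S = R + BᵀPB = [1] + [31.2500] = [32.2500]
BᵀPA = [-31.0000 40.0000]
K = S⁻¹·BᵀPA = [-0.9612 1.2403]
A−BK = [0.4225 0.5194; -2.9612 -2.7597]
AᵀP(A−BK) = [1.0141 -1.1754; -1.1754 1.6376]
P' = Q + AᵀP(A−BK) = [1.5141 -1.4254; -1.4254 1.8876]
tr(P') = 3.4016

3.4016


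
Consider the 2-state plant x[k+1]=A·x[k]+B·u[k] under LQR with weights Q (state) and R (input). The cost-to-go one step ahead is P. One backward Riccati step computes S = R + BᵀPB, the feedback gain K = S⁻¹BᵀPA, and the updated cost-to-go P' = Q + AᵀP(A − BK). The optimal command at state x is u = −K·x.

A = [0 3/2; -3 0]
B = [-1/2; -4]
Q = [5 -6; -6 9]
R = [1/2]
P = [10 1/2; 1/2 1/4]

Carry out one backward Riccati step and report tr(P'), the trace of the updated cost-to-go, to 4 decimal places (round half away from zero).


24.9375

BᵀP = [-7.0000 -1.2500]
S = R + BᵀPB = [1/2] + [8.5000] = [9.0000]
BᵀPA = [3.7500 -10.5000]
K = S⁻¹·BᵀPA = [0.4167 -1.1667]
A−BK = [0.2083 0.9167; -1.3333 -4.6667]
AᵀP(A−BK) = [0.6875 2.1250; 2.1250 10.2500]
P' = Q + AᵀP(A−BK) = [5.6875 -3.8750; -3.8750 19.2500]
tr(P') = 24.9375
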